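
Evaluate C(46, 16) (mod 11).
0

Using Lucas' theorem:
Write n=46 and k=16 in base 11:
n in base 11: [4, 2]
k in base 11: [1, 5]
C(46,16) mod 11 = ∏ C(n_i, k_i) mod 11
Digit binomials (mod 11): C(4,1) = 4; C(2,5) = 0 (k_i > n_i)
Product: 4 × 0 = 0 ≡ 0 (mod 11)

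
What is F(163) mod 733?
185

Matrix identity: Q^n = [[F_(n+1), F_n], [F_n, F_(n-1)]] with Q = [[1,1],[1,0]].
n = 163 = 10100011₂. Square-and-multiply, entries mod 733:
Q^1 = [[1,1],[1,0]]
Q^2 = (Q^1)² = [[2,1],[1,1]]
Q^5 = (Q^2)²·Q = [[8,5],[5,3]]
Q^10 = (Q^5)² = [[89,55],[55,34]]
Q^20 = (Q^10)² = [[684,168],[168,516]]
Q^40 = (Q^20)² = [[572,25],[25,547]]
Q^81 = (Q^40)²·Q = [[279,158],[158,121]]
Q^163 = (Q^81)²·Q = [[347,185],[185,162]]
F_163 mod 733 = Q^163[0][1] = 185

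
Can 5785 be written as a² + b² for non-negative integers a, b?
3² + 76² (a=3, b=76)

Factorization: 5785 = 5 × 13 × 89
By Fermat: n is sum of two squares iff every prime p ≡ 3 (mod 4) appears to even power.
All primes ≡ 3 (mod 4) appear to even power.
Search a = 0, 1, 2, … for 5785 - a² a perfect square: first hit at a = 3: 5785 - 9 = 5776 = 76².
5785 = 3² + 76² = 9 + 5776 ✓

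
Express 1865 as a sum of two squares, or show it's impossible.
4² + 43² (a=4, b=43)

Factorization: 1865 = 5 × 373
By Fermat: n is sum of two squares iff every prime p ≡ 3 (mod 4) appears to even power.
All primes ≡ 3 (mod 4) appear to even power.
Search a = 0, 1, 2, … for 1865 - a² a perfect square: first hit at a = 4: 1865 - 16 = 1849 = 43².
1865 = 4² + 43² = 16 + 1849 ✓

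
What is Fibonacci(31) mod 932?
461

Matrix identity: Q^n = [[F_(n+1), F_n], [F_n, F_(n-1)]] with Q = [[1,1],[1,0]].
n = 31 = 11111₂. Square-and-multiply, entries mod 932:
Q^1 = [[1,1],[1,0]]
Q^3 = (Q^1)²·Q = [[3,2],[2,1]]
Q^7 = (Q^3)²·Q = [[21,13],[13,8]]
Q^15 = (Q^7)²·Q = [[55,610],[610,377]]
Q^31 = (Q^15)²·Q = [[225,461],[461,696]]
F_31 mod 932 = Q^31[0][1] = 461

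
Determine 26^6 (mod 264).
136

Repeated squaring. Binary of 6 = 110.
26^1 ≡ 26 (mod 264); 26^2 ≡ 148 (mod 264); 26^4 ≡ 256 (mod 264)
26^6 = 26^2 × 26^4 ≡ 136 (mod 264)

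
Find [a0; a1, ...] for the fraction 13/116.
[0; 8, 1, 12]

Euclidean algorithm steps:
13 = 0 × 116 + 13
116 = 8 × 13 + 12
13 = 1 × 12 + 1
12 = 12 × 1 + 0
Continued fraction: [0; 8, 1, 12]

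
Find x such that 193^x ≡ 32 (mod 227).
17

Baby-step giant-step with step n = ⌈√227⌉ = 16.
Baby steps 193^j mod 227 (j:value) for j=0..15: 0:1, 1:193, 2:21, 3:194, 4:214, 5:215, 6:181, 7:202, 8:169, 9:156, 10:144, 11:98, 12:73, 13:15, 14:171, 15:88.
Giant-step multiplier: 193^(-16) ≡ 193^(226-16) = 193^210 ≡ 155 (mod 227).
Giant steps γ_i = 32·155^i mod 227: γ_0=32, γ_1=193 (in table at j=1).
x = i·n + j = 1·16 + 1 = 17.
Check: 193^17 ≡ 32 (mod 227).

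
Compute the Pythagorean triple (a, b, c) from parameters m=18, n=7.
(275, 252, 373)

Euclid's formula: a = m² - n², b = 2mn, c = m² + n²
m = 18, n = 7
a = 18² - 7² = 324 - 49 = 275
b = 2 × 18 × 7 = 252
c = 18² + 7² = 324 + 49 = 373
Verification: 275² + 252² = 75625 + 63504 = 139129 = 373² ✓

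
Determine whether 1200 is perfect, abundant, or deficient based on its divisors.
abundant

Proper divisors of 1200: sum = 1 + 2 + 3 + 4 + 5 + 6 + 8 + 10 + ... + 240 + 300 + 400 + 600 (29 divisors) = 2644
Since 2644 > 1200, 1200 is abundant.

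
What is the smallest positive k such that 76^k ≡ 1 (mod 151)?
15

151 is prime, so ord(76) divides φ(151) = 150.
Divisors of 150: 1, 2, 3, 5, 6, 10, 15, 25, 30, 50, 75, 150.
Repeated squaring: 76^1 ≡ 76, 76^2 ≡ 38, 76^4 ≡ 85, 76^8 ≡ 128, 76^16 ≡ 76, 76^32 ≡ 38, 76^64 ≡ 85, 76^128 ≡ 128 (mod 151).
Test 76^d mod 151 for each divisor d in increasing order:
76^1 ≡ 76
76^2 ≡ 38
76^3 = 76^2·76^1 ≡ 19
76^5 = 76^4·76^1 ≡ 118
76^6 = 76^4·76^2 ≡ 59
76^10 = 76^8·76^2 ≡ 32
76^15 = 76^8·76^4·76^2·76^1 ≡ 1  ← first divisor giving 1
The order is 15.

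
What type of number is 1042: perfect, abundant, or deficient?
deficient

Proper divisors of 1042: sum = 1 + 2 + 521 = 524
Since 524 < 1042, 1042 is deficient.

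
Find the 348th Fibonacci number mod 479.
56

Matrix identity: Q^n = [[F_(n+1), F_n], [F_n, F_(n-1)]] with Q = [[1,1],[1,0]].
n = 348 = 101011100₂. Square-and-multiply, entries mod 479:
Q^1 = [[1,1],[1,0]]
Q^2 = (Q^1)² = [[2,1],[1,1]]
Q^5 = (Q^2)²·Q = [[8,5],[5,3]]
Q^10 = (Q^5)² = [[89,55],[55,34]]
Q^21 = (Q^10)²·Q = [[467,408],[408,59]]
Q^43 = (Q^21)²·Q = [[411,395],[395,16]]
Q^87 = (Q^43)²·Q = [[241,184],[184,57]]
Q^174 = (Q^87)² = [[448,226],[226,222]]
Q^348 = (Q^174)² = [[305,56],[56,249]]
F_348 mod 479 = Q^348[0][1] = 56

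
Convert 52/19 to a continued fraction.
[2; 1, 2, 1, 4]

Euclidean algorithm steps:
52 = 2 × 19 + 14
19 = 1 × 14 + 5
14 = 2 × 5 + 4
5 = 1 × 4 + 1
4 = 4 × 1 + 0
Continued fraction: [2; 1, 2, 1, 4]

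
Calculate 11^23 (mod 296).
27

Repeated squaring. Binary of 23 = 10111.
11^1 ≡ 11 (mod 296); 11^2 ≡ 121 (mod 296); 11^4 ≡ 137 (mod 296); 11^8 ≡ 121 (mod 296); 11^16 ≡ 137 (mod 296)
11^23 = 11^1 × 11^2 × 11^4 × 11^16 ≡ 27 (mod 296)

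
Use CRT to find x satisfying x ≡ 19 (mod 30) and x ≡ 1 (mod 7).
169

Using Chinese Remainder Theorem:
M = 30 × 7 = 210
M1 = 7, M2 = 30
y1 = 7^(-1) mod 30 = 13
y2 = 30^(-1) mod 7 = 4
x = (19×7×13 + 1×30×4) mod 210 = 169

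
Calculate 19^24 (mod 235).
216

Repeated squaring. Binary of 24 = 11000.
19^1 ≡ 19 (mod 235); 19^2 ≡ 126 (mod 235); 19^4 ≡ 131 (mod 235); 19^8 ≡ 6 (mod 235); 19^16 ≡ 36 (mod 235)
19^24 = 19^8 × 19^16 ≡ 216 (mod 235)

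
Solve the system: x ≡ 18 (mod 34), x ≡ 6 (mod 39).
630

Using Chinese Remainder Theorem:
M = 34 × 39 = 1326
M1 = 39, M2 = 34
y1 = 39^(-1) mod 34 = 7
y2 = 34^(-1) mod 39 = 31
x = (18×39×7 + 6×34×31) mod 1326 = 630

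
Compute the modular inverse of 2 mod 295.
148

gcd(2, 295) = 1, so the inverse exists.
Extended Euclidean algorithm on (295, 2):
295 = 147 × 2 + 1  ⟹  1 = (1)·295 + (-147)·2
So (-147)·2 ≡ 1 (mod 295), i.e. 2^(-1) ≡ -147 ≡ 148 (mod 295).
Check: 2 × 148 = 296 ≡ 1 (mod 295)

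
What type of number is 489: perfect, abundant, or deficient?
deficient

Proper divisors of 489: sum = 1 + 3 + 163 = 167
Since 167 < 489, 489 is deficient.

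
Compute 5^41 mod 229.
33

Repeated squaring. Binary of 41 = 101001.
5^1 ≡ 5 (mod 229); 5^2 ≡ 25 (mod 229); 5^4 ≡ 167 (mod 229); 5^8 ≡ 180 (mod 229); 5^16 ≡ 111 (mod 229); 5^32 ≡ 184 (mod 229)
5^41 = 5^1 × 5^8 × 5^32 ≡ 33 (mod 229)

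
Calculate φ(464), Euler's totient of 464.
224

464 = 2^4 × 29
φ(n) = n × ∏(1 - 1/p) for each prime p dividing n
φ(464) = 464 × (1 - 1/2) × (1 - 1/29) = 224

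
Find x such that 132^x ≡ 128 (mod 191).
172

Baby-step giant-step with step n = ⌈√191⌉ = 14.
Baby steps 132^j mod 191 (j:value) for j=0..13: 0:1, 1:132, 2:43, 3:137, 4:130, 5:161, 6:51, 7:47, 8:92, 9:111, 10:136, 11:189, 12:118, 13:105.
Giant-step multiplier: 132^(-14) ≡ 132^(190-14) = 132^176 ≡ 23 (mod 191).
Giant steps γ_i = 128·23^i mod 191: γ_0=128, γ_1=79, γ_2=98, γ_3=153, γ_4=81, γ_5=144, γ_6=65, γ_7=158, γ_8=5, γ_9=115, γ_10=162, γ_11=97, γ_12=130 (in table at j=4).
x = i·n + j = 12·14 + 4 = 172.
Check: 132^172 ≡ 128 (mod 191).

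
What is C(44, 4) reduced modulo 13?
5

Using Lucas' theorem:
Write n=44 and k=4 in base 13:
n in base 13: [3, 5]
k in base 13: [0, 4]
C(44,4) mod 13 = ∏ C(n_i, k_i) mod 13
Digit binomials (mod 13): C(3,0) = 1; C(5,4) = 5
Product: 1 × 5 = 5 ≡ 5 (mod 13)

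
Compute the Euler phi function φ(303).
200

303 = 3 × 101
φ(n) = n × ∏(1 - 1/p) for each prime p dividing n
φ(303) = 303 × (1 - 1/3) × (1 - 1/101) = 200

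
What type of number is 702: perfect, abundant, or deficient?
abundant

Proper divisors of 702: sum = 1 + 2 + 3 + 6 + 9 + 13 + 18 + 26 + 27 + 39 + 54 + 78 + 117 + 234 + 351 = 978
Since 978 > 702, 702 is abundant.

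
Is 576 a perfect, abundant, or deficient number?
abundant

Proper divisors of 576: sum = 1 + 2 + 3 + 4 + 6 + 8 + 9 + 12 + ... + 96 + 144 + 192 + 288 (20 divisors) = 1075
Since 1075 > 576, 576 is abundant.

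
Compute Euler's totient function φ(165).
80

165 = 3 × 5 × 11
φ(n) = n × ∏(1 - 1/p) for each prime p dividing n
φ(165) = 165 × (1 - 1/3) × (1 - 1/5) × (1 - 1/11) = 80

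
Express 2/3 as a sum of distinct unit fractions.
1/2 + 1/6

Greedy algorithm:
2/3: ceiling(3/2) = 2, use 1/2
1/6: ceiling(6/1) = 6, use 1/6
Result: 2/3 = 1/2 + 1/6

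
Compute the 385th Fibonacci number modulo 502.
259

Matrix identity: Q^n = [[F_(n+1), F_n], [F_n, F_(n-1)]] with Q = [[1,1],[1,0]].
n = 385 = 110000001₂. Square-and-multiply, entries mod 502:
Q^1 = [[1,1],[1,0]]
Q^3 = (Q^1)²·Q = [[3,2],[2,1]]
Q^6 = (Q^3)² = [[13,8],[8,5]]
Q^12 = (Q^6)² = [[233,144],[144,89]]
Q^24 = (Q^12)² = [[227,184],[184,43]]
Q^48 = (Q^24)² = [[45,484],[484,63]]
Q^96 = (Q^48)² = [[341,64],[64,277]]
Q^192 = (Q^96)² = [[399,396],[396,3]]
Q^385 = (Q^192)²·Q = [[317,259],[259,58]]
F_385 mod 502 = Q^385[0][1] = 259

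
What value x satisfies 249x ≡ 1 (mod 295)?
109

gcd(249, 295) = 1, so the inverse exists.
Extended Euclidean algorithm on (295, 249):
295 = 1 × 249 + 46  ⟹  46 = (1)·295 + (-1)·249
249 = 5 × 46 + 19  ⟹  19 = (-5)·295 + (6)·249
46 = 2 × 19 + 8  ⟹  8 = (11)·295 + (-13)·249
19 = 2 × 8 + 3  ⟹  3 = (-27)·295 + (32)·249
8 = 2 × 3 + 2  ⟹  2 = (65)·295 + (-77)·249
3 = 1 × 2 + 1  ⟹  1 = (-92)·295 + (109)·249
So (109)·249 ≡ 1 (mod 295), i.e. 249^(-1) ≡ 109 (mod 295).
Check: 249 × 109 = 27141 ≡ 1 (mod 295)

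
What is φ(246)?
80

246 = 2 × 3 × 41
φ(n) = n × ∏(1 - 1/p) for each prime p dividing n
φ(246) = 246 × (1 - 1/2) × (1 - 1/3) × (1 - 1/41) = 80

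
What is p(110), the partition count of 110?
607163746

p(n) counts ways to write n as a sum of positive integers (order ignored).
Euler's pentagonal recurrence: p(k) = p(k-1) + p(k-2) - p(k-5) - p(k-7) + p(k-12) + p(k-15) - ... (offsets j(3j∓1)/2, signs ++--, p(0)=1, p(<0)=0).
DP table for k = 0..109: p(0)=1, p(1)=1, p(2)=2, p(3)=3, p(4)=5, p(5)=7, p(6)=11, p(7)=15, p(8)=22, p(9)=30, p(10)=42, p(11)=56, p(12)=77, p(13)=101, p(14)=135, p(15)=176, p(16)=231, p(17)=297, p(18)=385, p(19)=490, p(20)=627, p(21)=792, p(22)=1002, p(23)=1255, p(24)=1575, p(25)=1958, p(26)=2436, p(27)=3010, p(28)=3718, p(29)=4565, p(30)=5604, p(31)=6842, p(32)=8349, p(33)=10143, p(34)=12310, p(35)=14883, p(36)=17977, p(37)=21637, p(38)=26015, p(39)=31185, p(40)=37338, p(41)=44583, p(42)=53174, p(43)=63261, p(44)=75175, p(45)=89134, p(46)=105558, p(47)=124754, p(48)=147273, p(49)=173525, p(50)=204226, p(51)=239943, p(52)=281589, p(53)=329931, p(54)=386155, p(55)=451276, p(56)=526823, p(57)=614154, p(58)=715220, p(59)=831820, p(60)=966467, p(61)=1121505, p(62)=1300156, p(63)=1505499, p(64)=1741630, p(65)=2012558, p(66)=2323520, p(67)=2679689, p(68)=3087735, p(69)=3554345, p(70)=4087968, p(71)=4697205, p(72)=5392783, p(73)=6185689, p(74)=7089500, p(75)=8118264, p(76)=9289091, p(77)=10619863, p(78)=12132164, p(79)=13848650, p(80)=15796476, p(81)=18004327, p(82)=20506255, p(83)=23338469, p(84)=26543660, p(85)=30167357, p(86)=34262962, p(87)=38887673, p(88)=44108109, p(89)=49995925, p(90)=56634173, p(91)=64112359, p(92)=72533807, p(93)=82010177, p(94)=92669720, p(95)=104651419, p(96)=118114304, p(97)=133230930, p(98)=150198136, p(99)=169229875, p(100)=190569292, p(101)=214481126, p(102)=241265379, p(103)=271248950, p(104)=304801365, p(105)=342325709, p(106)=384276336, p(107)=431149389, p(108)=483502844, p(109)=541946240.
Final step: p(110) = p(109) + p(108) - p(105) - p(103) + p(98) + p(95) - p(88) - p(84) + p(75) + p(70) - p(59) - p(53) + p(40) + p(33) - p(18) - p(10)
= 541946240 + 483502844 - 342325709 - 271248950 + 150198136 + 104651419 - 44108109 - 26543660 + 8118264 + 4087968 - 831820 - 329931 + 37338 + 10143 - 385 - 42
= 607163746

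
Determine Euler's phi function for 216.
72

216 = 2^3 × 3^3
φ(n) = n × ∏(1 - 1/p) for each prime p dividing n
φ(216) = 216 × (1 - 1/2) × (1 - 1/3) = 72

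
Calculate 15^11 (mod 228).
3

Repeated squaring. Binary of 11 = 1011.
15^1 ≡ 15 (mod 228); 15^2 ≡ 225 (mod 228); 15^4 ≡ 9 (mod 228); 15^8 ≡ 81 (mod 228)
15^11 = 15^1 × 15^2 × 15^8 ≡ 3 (mod 228)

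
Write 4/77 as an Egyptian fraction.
1/20 + 1/514 + 1/395780

Greedy algorithm:
4/77: ceiling(77/4) = 20, use 1/20
3/1540: ceiling(1540/3) = 514, use 1/514
1/395780: ceiling(395780/1) = 395780, use 1/395780
Result: 4/77 = 1/20 + 1/514 + 1/395780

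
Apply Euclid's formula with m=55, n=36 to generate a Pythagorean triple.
(1729, 3960, 4321)

Euclid's formula: a = m² - n², b = 2mn, c = m² + n²
m = 55, n = 36
a = 55² - 36² = 3025 - 1296 = 1729
b = 2 × 55 × 36 = 3960
c = 55² + 36² = 3025 + 1296 = 4321
Verification: 1729² + 3960² = 2989441 + 15681600 = 18671041 = 4321² ✓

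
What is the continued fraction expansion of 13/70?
[0; 5, 2, 1, 1, 2]

Euclidean algorithm steps:
13 = 0 × 70 + 13
70 = 5 × 13 + 5
13 = 2 × 5 + 3
5 = 1 × 3 + 2
3 = 1 × 2 + 1
2 = 2 × 1 + 0
Continued fraction: [0; 5, 2, 1, 1, 2]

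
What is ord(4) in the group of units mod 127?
7

127 is prime, so ord(4) divides φ(127) = 126.
Divisors of 126: 1, 2, 3, 6, 7, 9, 14, 18, 21, 42, 63, 126.
Repeated squaring: 4^1 ≡ 4, 4^2 ≡ 16, 4^4 ≡ 2, 4^8 ≡ 4, 4^16 ≡ 16, 4^32 ≡ 2, 4^64 ≡ 4 (mod 127).
Test 4^d mod 127 for each divisor d in increasing order:
4^1 ≡ 4
4^2 ≡ 16
4^3 = 4^2·4^1 ≡ 64
4^6 = 4^4·4^2 ≡ 32
4^7 = 4^4·4^2·4^1 ≡ 1  ← first divisor giving 1
The order is 7.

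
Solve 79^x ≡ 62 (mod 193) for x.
172

Baby-step giant-step with step n = ⌈√193⌉ = 14.
Baby steps 79^j mod 193 (j:value) for j=0..13: 0:1, 1:79, 2:65, 3:117, 4:172, 5:78, 6:179, 7:52, 8:55, 9:99, 10:101, 11:66, 12:3, 13:44.
Giant-step multiplier: 79^(-14) ≡ 79^(192-14) = 79^178 ≡ 97 (mod 193).
Giant steps γ_i = 62·97^i mod 193: γ_0=62, γ_1=31, γ_2=112, γ_3=56, γ_4=28, γ_5=14, γ_6=7, γ_7=100, γ_8=50, γ_9=25, γ_10=109, γ_11=151, γ_12=172 (in table at j=4).
x = i·n + j = 12·14 + 4 = 172.
Check: 79^172 ≡ 62 (mod 193).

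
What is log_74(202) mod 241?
203

Baby-step giant-step with step n = ⌈√241⌉ = 16.
Baby steps 74^j mod 241 (j:value) for j=0..15: 0:1, 1:74, 2:174, 3:103, 4:151, 5:88, 6:5, 7:129, 8:147, 9:33, 10:32, 11:199, 12:25, 13:163, 14:12, 15:165.
Giant-step multiplier: 74^(-16) ≡ 74^(240-16) = 74^224 ≡ 119 (mod 241).
Giant steps γ_i = 202·119^i mod 241: γ_0=202, γ_1=179, γ_2=93, γ_3=222, γ_4=149, γ_5=138, γ_6=34, γ_7=190, γ_8=197, γ_9=66, γ_10=142, γ_11=28, γ_12=199 (in table at j=11).
x = i·n + j = 12·16 + 11 = 203.
Check: 74^203 ≡ 202 (mod 241).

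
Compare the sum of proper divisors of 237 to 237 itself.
deficient

Proper divisors of 237: sum = 1 + 3 + 79 = 83
Since 83 < 237, 237 is deficient.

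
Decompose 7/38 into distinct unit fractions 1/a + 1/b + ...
1/6 + 1/57

Greedy algorithm:
7/38: ceiling(38/7) = 6, use 1/6
1/57: ceiling(57/1) = 57, use 1/57
Result: 7/38 = 1/6 + 1/57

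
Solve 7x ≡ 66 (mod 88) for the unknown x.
x ≡ 22 (mod 88)

gcd(7, 88) = 1, which divides 66, so solutions exist.
Find 7^(-1) mod 88 by the extended Euclidean algorithm:
88 = 12 × 7 + 4  ⟹  4 = (1)·88 + (-12)·7
7 = 1 × 4 + 3  ⟹  3 = (-1)·88 + (13)·7
4 = 1 × 3 + 1  ⟹  1 = (2)·88 + (-25)·7
So (-25)·7 ≡ 1 (mod 88), i.e. 7^(-1) ≡ -25 ≡ 63 (mod 88).
x ≡ 63 × 66 = 4158 ≡ 22 (mod 88).
Check: 7 × 22 = 154 ≡ 66 (mod 88).
Unique solution: x ≡ 22 (mod 88)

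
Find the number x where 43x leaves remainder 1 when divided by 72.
67

gcd(43, 72) = 1, so the inverse exists.
Extended Euclidean algorithm on (72, 43):
72 = 1 × 43 + 29  ⟹  29 = (1)·72 + (-1)·43
43 = 1 × 29 + 14  ⟹  14 = (-1)·72 + (2)·43
29 = 2 × 14 + 1  ⟹  1 = (3)·72 + (-5)·43
So (-5)·43 ≡ 1 (mod 72), i.e. 43^(-1) ≡ -5 ≡ 67 (mod 72).
Check: 43 × 67 = 2881 ≡ 1 (mod 72)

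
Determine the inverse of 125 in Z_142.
25

gcd(125, 142) = 1, so the inverse exists.
Extended Euclidean algorithm on (142, 125):
142 = 1 × 125 + 17  ⟹  17 = (1)·142 + (-1)·125
125 = 7 × 17 + 6  ⟹  6 = (-7)·142 + (8)·125
17 = 2 × 6 + 5  ⟹  5 = (15)·142 + (-17)·125
6 = 1 × 5 + 1  ⟹  1 = (-22)·142 + (25)·125
So (25)·125 ≡ 1 (mod 142), i.e. 125^(-1) ≡ 25 (mod 142).
Check: 125 × 25 = 3125 ≡ 1 (mod 142)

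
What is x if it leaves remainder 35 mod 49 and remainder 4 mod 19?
574

Using Chinese Remainder Theorem:
M = 49 × 19 = 931
M1 = 19, M2 = 49
y1 = 19^(-1) mod 49 = 31
y2 = 49^(-1) mod 19 = 7
x = (35×19×31 + 4×49×7) mod 931 = 574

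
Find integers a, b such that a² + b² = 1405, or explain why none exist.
6² + 37² (a=6, b=37)

Factorization: 1405 = 5 × 281
By Fermat: n is sum of two squares iff every prime p ≡ 3 (mod 4) appears to even power.
All primes ≡ 3 (mod 4) appear to even power.
Search a = 0, 1, 2, … for 1405 - a² a perfect square: first hit at a = 6: 1405 - 36 = 1369 = 37².
1405 = 6² + 37² = 36 + 1369 ✓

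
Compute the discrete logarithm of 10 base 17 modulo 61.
49

Baby-step giant-step with step n = ⌈√61⌉ = 8.
Baby steps 17^j mod 61 (j:value) for j=0..7: 0:1, 1:17, 2:45, 3:33, 4:12, 5:21, 6:52, 7:30.
Giant-step multiplier: 17^(-8) ≡ 17^(60-8) = 17^52 ≡ 25 (mod 61).
Giant steps γ_i = 10·25^i mod 61: γ_0=10, γ_1=6, γ_2=28, γ_3=29, γ_4=54, γ_5=8, γ_6=17 (in table at j=1).
x = i·n + j = 6·8 + 1 = 49.
Check: 17^49 ≡ 10 (mod 61).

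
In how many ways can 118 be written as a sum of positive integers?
1482074143

p(n) counts ways to write n as a sum of positive integers (order ignored).
Euler's pentagonal recurrence: p(k) = p(k-1) + p(k-2) - p(k-5) - p(k-7) + p(k-12) + p(k-15) - ... (offsets j(3j∓1)/2, signs ++--, p(0)=1, p(<0)=0).
DP table for k = 0..117: p(0)=1, p(1)=1, p(2)=2, p(3)=3, p(4)=5, p(5)=7, p(6)=11, p(7)=15, p(8)=22, p(9)=30, p(10)=42, p(11)=56, p(12)=77, p(13)=101, p(14)=135, p(15)=176, p(16)=231, p(17)=297, p(18)=385, p(19)=490, p(20)=627, p(21)=792, p(22)=1002, p(23)=1255, p(24)=1575, p(25)=1958, p(26)=2436, p(27)=3010, p(28)=3718, p(29)=4565, p(30)=5604, p(31)=6842, p(32)=8349, p(33)=10143, p(34)=12310, p(35)=14883, p(36)=17977, p(37)=21637, p(38)=26015, p(39)=31185, p(40)=37338, p(41)=44583, p(42)=53174, p(43)=63261, p(44)=75175, p(45)=89134, p(46)=105558, p(47)=124754, p(48)=147273, p(49)=173525, p(50)=204226, p(51)=239943, p(52)=281589, p(53)=329931, p(54)=386155, p(55)=451276, p(56)=526823, p(57)=614154, p(58)=715220, p(59)=831820, p(60)=966467, p(61)=1121505, p(62)=1300156, p(63)=1505499, p(64)=1741630, p(65)=2012558, p(66)=2323520, p(67)=2679689, p(68)=3087735, p(69)=3554345, p(70)=4087968, p(71)=4697205, p(72)=5392783, p(73)=6185689, p(74)=7089500, p(75)=8118264, p(76)=9289091, p(77)=10619863, p(78)=12132164, p(79)=13848650, p(80)=15796476, p(81)=18004327, p(82)=20506255, p(83)=23338469, p(84)=26543660, p(85)=30167357, p(86)=34262962, p(87)=38887673, p(88)=44108109, p(89)=49995925, p(90)=56634173, p(91)=64112359, p(92)=72533807, p(93)=82010177, p(94)=92669720, p(95)=104651419, p(96)=118114304, p(97)=133230930, p(98)=150198136, p(99)=169229875, p(100)=190569292, p(101)=214481126, p(102)=241265379, p(103)=271248950, p(104)=304801365, p(105)=342325709, p(106)=384276336, p(107)=431149389, p(108)=483502844, p(109)=541946240, p(110)=607163746, p(111)=679903203, p(112)=761002156, p(113)=851376628, p(114)=952050665, p(115)=1064144451, p(116)=1188908248, p(117)=1327710076.
Final step: p(118) = p(117) + p(116) - p(113) - p(111) + p(106) + p(103) - p(96) - p(92) + p(83) + p(78) - p(67) - p(61) + p(48) + p(41) - p(26) - p(18) + p(1)
= 1327710076 + 1188908248 - 851376628 - 679903203 + 384276336 + 271248950 - 118114304 - 72533807 + 23338469 + 12132164 - 2679689 - 1121505 + 147273 + 44583 - 2436 - 385 + 1
= 1482074143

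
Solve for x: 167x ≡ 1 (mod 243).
227

gcd(167, 243) = 1, so the inverse exists.
Extended Euclidean algorithm on (243, 167):
243 = 1 × 167 + 76  ⟹  76 = (1)·243 + (-1)·167
167 = 2 × 76 + 15  ⟹  15 = (-2)·243 + (3)·167
76 = 5 × 15 + 1  ⟹  1 = (11)·243 + (-16)·167
So (-16)·167 ≡ 1 (mod 243), i.e. 167^(-1) ≡ -16 ≡ 227 (mod 243).
Check: 167 × 227 = 37909 ≡ 1 (mod 243)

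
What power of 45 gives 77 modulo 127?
87

Baby-step giant-step with step n = ⌈√127⌉ = 12.
Baby steps 45^j mod 127 (j:value) for j=0..11: 0:1, 1:45, 2:120, 3:66, 4:49, 5:46, 6:38, 7:59, 8:115, 9:95, 10:84, 11:97.
Giant-step multiplier: 45^(-12) ≡ 45^(126-12) = 45^114 ≡ 100 (mod 127).
Giant steps γ_i = 77·100^i mod 127: γ_0=77, γ_1=80, γ_2=126, γ_3=27, γ_4=33, γ_5=125, γ_6=54, γ_7=66 (in table at j=3).
x = i·n + j = 7·12 + 3 = 87.
Check: 45^87 ≡ 77 (mod 127).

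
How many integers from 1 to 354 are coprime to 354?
116

354 = 2 × 3 × 59
φ(n) = n × ∏(1 - 1/p) for each prime p dividing n
φ(354) = 354 × (1 - 1/2) × (1 - 1/3) × (1 - 1/59) = 116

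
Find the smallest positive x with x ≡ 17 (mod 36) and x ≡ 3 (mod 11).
377

Using Chinese Remainder Theorem:
M = 36 × 11 = 396
M1 = 11, M2 = 36
y1 = 11^(-1) mod 36 = 23
y2 = 36^(-1) mod 11 = 4
x = (17×11×23 + 3×36×4) mod 396 = 377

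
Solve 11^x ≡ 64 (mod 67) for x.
18

Baby-step giant-step with step n = ⌈√67⌉ = 9.
Baby steps 11^j mod 67 (j:value) for j=0..8: 0:1, 1:11, 2:54, 3:58, 4:35, 5:50, 6:14, 7:20, 8:19.
Giant-step multiplier: 11^(-9) ≡ 11^(66-9) = 11^57 ≡ 42 (mod 67).
Giant steps γ_i = 64·42^i mod 67: γ_0=64, γ_1=8, γ_2=1 (in table at j=0).
x = i·n + j = 2·9 + 0 = 18.
Check: 11^18 ≡ 64 (mod 67).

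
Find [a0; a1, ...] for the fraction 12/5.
[2; 2, 2]

Euclidean algorithm steps:
12 = 2 × 5 + 2
5 = 2 × 2 + 1
2 = 2 × 1 + 0
Continued fraction: [2; 2, 2]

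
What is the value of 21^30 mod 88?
1

Repeated squaring. Binary of 30 = 11110.
21^1 ≡ 21 (mod 88); 21^2 ≡ 1 (mod 88); 21^4 ≡ 1 (mod 88); 21^8 ≡ 1 (mod 88); 21^16 ≡ 1 (mod 88)
21^30 = 21^2 × 21^4 × 21^8 × 21^16 ≡ 1 (mod 88)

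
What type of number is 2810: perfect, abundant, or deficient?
deficient

Proper divisors of 2810: sum = 1 + 2 + 5 + 10 + 281 + 562 + 1405 = 2266
Since 2266 < 2810, 2810 is deficient.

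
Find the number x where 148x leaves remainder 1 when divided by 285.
52

gcd(148, 285) = 1, so the inverse exists.
Extended Euclidean algorithm on (285, 148):
285 = 1 × 148 + 137  ⟹  137 = (1)·285 + (-1)·148
148 = 1 × 137 + 11  ⟹  11 = (-1)·285 + (2)·148
137 = 12 × 11 + 5  ⟹  5 = (13)·285 + (-25)·148
11 = 2 × 5 + 1  ⟹  1 = (-27)·285 + (52)·148
So (52)·148 ≡ 1 (mod 285), i.e. 148^(-1) ≡ 52 (mod 285).
Check: 148 × 52 = 7696 ≡ 1 (mod 285)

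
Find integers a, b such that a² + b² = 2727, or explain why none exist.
Not possible

Factorization: 2727 = 3^3 × 101
By Fermat: n is sum of two squares iff every prime p ≡ 3 (mod 4) appears to even power.
Prime(s) ≡ 3 (mod 4) with odd exponent: [(3, 3)]
Therefore 2727 cannot be expressed as a² + b².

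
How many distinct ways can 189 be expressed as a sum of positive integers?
1527273599625

p(n) counts ways to write n as a sum of positive integers (order ignored).
Euler's pentagonal recurrence: p(k) = p(k-1) + p(k-2) - p(k-5) - p(k-7) + p(k-12) + p(k-15) - ... (offsets j(3j∓1)/2, signs ++--, p(0)=1, p(<0)=0).
DP table for k = 0..188: p(0)=1, p(1)=1, p(2)=2, p(3)=3, p(4)=5, p(5)=7, p(6)=11, p(7)=15, p(8)=22, p(9)=30, p(10)=42, p(11)=56, p(12)=77, p(13)=101, p(14)=135, p(15)=176, p(16)=231, p(17)=297, p(18)=385, p(19)=490, p(20)=627, p(21)=792, p(22)=1002, p(23)=1255, p(24)=1575, p(25)=1958, p(26)=2436, p(27)=3010, p(28)=3718, p(29)=4565, p(30)=5604, p(31)=6842, p(32)=8349, p(33)=10143, p(34)=12310, p(35)=14883, p(36)=17977, p(37)=21637, p(38)=26015, p(39)=31185, p(40)=37338, p(41)=44583, p(42)=53174, p(43)=63261, p(44)=75175, p(45)=89134, p(46)=105558, p(47)=124754, p(48)=147273, p(49)=173525, p(50)=204226, p(51)=239943, p(52)=281589, p(53)=329931, p(54)=386155, p(55)=451276, p(56)=526823, p(57)=614154, p(58)=715220, p(59)=831820, p(60)=966467, p(61)=1121505, p(62)=1300156, p(63)=1505499, p(64)=1741630, p(65)=2012558, p(66)=2323520, p(67)=2679689, p(68)=3087735, p(69)=3554345, p(70)=4087968, p(71)=4697205, p(72)=5392783, p(73)=6185689, p(74)=7089500, p(75)=8118264, p(76)=9289091, p(77)=10619863, p(78)=12132164, p(79)=13848650, p(80)=15796476, p(81)=18004327, p(82)=20506255, p(83)=23338469, p(84)=26543660, p(85)=30167357, p(86)=34262962, p(87)=38887673, p(88)=44108109, p(89)=49995925, p(90)=56634173, p(91)=64112359, p(92)=72533807, p(93)=82010177, p(94)=92669720, p(95)=104651419, p(96)=118114304, p(97)=133230930, p(98)=150198136, p(99)=169229875, p(100)=190569292, p(101)=214481126, p(102)=241265379, p(103)=271248950, p(104)=304801365, p(105)=342325709, p(106)=384276336, p(107)=431149389, p(108)=483502844, p(109)=541946240, p(110)=607163746, p(111)=679903203, p(112)=761002156, p(113)=851376628, p(114)=952050665, p(115)=1064144451, p(116)=1188908248, p(117)=1327710076, p(118)=1482074143, p(119)=1653668665, p(120)=1844349560, p(121)=2056148051, p(122)=2291320912, p(123)=2552338241, p(124)=2841940500, p(125)=3163127352, p(126)=3519222692, p(127)=3913864295, p(128)=4351078600, p(129)=4835271870, p(130)=5371315400, p(131)=5964539504, p(132)=6620830889, p(133)=7346629512, p(134)=8149040695, p(135)=9035836076, p(136)=10015581680, p(137)=11097645016, p(138)=12292341831, p(139)=13610949895, p(140)=15065878135, p(141)=16670689208, p(142)=18440293320, p(143)=20390982757, p(144)=22540654445, p(145)=24908858009, p(146)=27517052599, p(147)=30388671978, p(148)=33549419497, p(149)=37027355200, p(150)=40853235313, p(151)=45060624582, p(152)=49686288421, p(153)=54770336324, p(154)=60356673280, p(155)=66493182097, p(156)=73232243759, p(157)=80630964769, p(158)=88751778802, p(159)=97662728555, p(160)=107438159466, p(161)=118159068427, p(162)=129913904637, p(163)=142798995930, p(164)=156919475295, p(165)=172389800255, p(166)=189334822579, p(167)=207890420102, p(168)=228204732751, p(169)=250438925115, p(170)=274768617130, p(171)=301384802048, p(172)=330495499613, p(173)=362326859895, p(174)=397125074750, p(175)=435157697830, p(176)=476715857290, p(177)=522115831195, p(178)=571701605655, p(179)=625846753120, p(180)=684957390936, p(181)=749474411781, p(182)=819876908323, p(183)=896684817527, p(184)=980462880430, p(185)=1071823774337, p(186)=1171432692373, p(187)=1280011042268, p(188)=1398341745571.
Final step: p(189) = p(188) + p(187) - p(184) - p(182) + p(177) + p(174) - p(167) - p(163) + p(154) + p(149) - p(138) - p(132) + p(119) + p(112) - p(97) - p(89) + p(72) + p(63) - p(44) - p(34) + p(13) + p(2)
= 1398341745571 + 1280011042268 - 980462880430 - 819876908323 + 522115831195 + 397125074750 - 207890420102 - 142798995930 + 60356673280 + 37027355200 - 12292341831 - 6620830889 + 1653668665 + 761002156 - 133230930 - 49995925 + 5392783 + 1505499 - 75175 - 12310 + 101 + 2
= 1527273599625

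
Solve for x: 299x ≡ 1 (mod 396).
347

gcd(299, 396) = 1, so the inverse exists.
Extended Euclidean algorithm on (396, 299):
396 = 1 × 299 + 97  ⟹  97 = (1)·396 + (-1)·299
299 = 3 × 97 + 8  ⟹  8 = (-3)·396 + (4)·299
97 = 12 × 8 + 1  ⟹  1 = (37)·396 + (-49)·299
So (-49)·299 ≡ 1 (mod 396), i.e. 299^(-1) ≡ -49 ≡ 347 (mod 396).
Check: 299 × 347 = 103753 ≡ 1 (mod 396)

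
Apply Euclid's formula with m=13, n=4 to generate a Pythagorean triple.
(153, 104, 185)

Euclid's formula: a = m² - n², b = 2mn, c = m² + n²
m = 13, n = 4
a = 13² - 4² = 169 - 16 = 153
b = 2 × 13 × 4 = 104
c = 13² + 4² = 169 + 16 = 185
Verification: 153² + 104² = 23409 + 10816 = 34225 = 185² ✓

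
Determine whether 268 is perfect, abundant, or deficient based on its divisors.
deficient

Proper divisors of 268: sum = 1 + 2 + 4 + 67 + 134 = 208
Since 208 < 268, 268 is deficient.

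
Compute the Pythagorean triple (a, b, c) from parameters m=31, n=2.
(957, 124, 965)

Euclid's formula: a = m² - n², b = 2mn, c = m² + n²
m = 31, n = 2
a = 31² - 2² = 961 - 4 = 957
b = 2 × 31 × 2 = 124
c = 31² + 2² = 961 + 4 = 965
Verification: 957² + 124² = 915849 + 15376 = 931225 = 965² ✓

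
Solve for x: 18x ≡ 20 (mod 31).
x ≡ 8 (mod 31)

gcd(18, 31) = 1, which divides 20, so solutions exist.
Find 18^(-1) mod 31 by the extended Euclidean algorithm:
31 = 1 × 18 + 13  ⟹  13 = (1)·31 + (-1)·18
18 = 1 × 13 + 5  ⟹  5 = (-1)·31 + (2)·18
13 = 2 × 5 + 3  ⟹  3 = (3)·31 + (-5)·18
5 = 1 × 3 + 2  ⟹  2 = (-4)·31 + (7)·18
3 = 1 × 2 + 1  ⟹  1 = (7)·31 + (-12)·18
So (-12)·18 ≡ 1 (mod 31), i.e. 18^(-1) ≡ -12 ≡ 19 (mod 31).
x ≡ 19 × 20 = 380 ≡ 8 (mod 31).
Check: 18 × 8 = 144 ≡ 20 (mod 31).
Unique solution: x ≡ 8 (mod 31)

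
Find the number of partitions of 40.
37338

p(n) counts ways to write n as a sum of positive integers (order ignored).
Euler's pentagonal recurrence: p(k) = p(k-1) + p(k-2) - p(k-5) - p(k-7) + p(k-12) + p(k-15) - ... (offsets j(3j∓1)/2, signs ++--, p(0)=1, p(<0)=0).
DP table for k = 0..39: p(0)=1, p(1)=1, p(2)=2, p(3)=3, p(4)=5, p(5)=7, p(6)=11, p(7)=15, p(8)=22, p(9)=30, p(10)=42, p(11)=56, p(12)=77, p(13)=101, p(14)=135, p(15)=176, p(16)=231, p(17)=297, p(18)=385, p(19)=490, p(20)=627, p(21)=792, p(22)=1002, p(23)=1255, p(24)=1575, p(25)=1958, p(26)=2436, p(27)=3010, p(28)=3718, p(29)=4565, p(30)=5604, p(31)=6842, p(32)=8349, p(33)=10143, p(34)=12310, p(35)=14883, p(36)=17977, p(37)=21637, p(38)=26015, p(39)=31185.
Final step: p(40) = p(39) + p(38) - p(35) - p(33) + p(28) + p(25) - p(18) - p(14) + p(5) + p(0)
= 31185 + 26015 - 14883 - 10143 + 3718 + 1958 - 385 - 135 + 7 + 1
= 37338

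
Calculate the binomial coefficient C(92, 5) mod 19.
17

Using Lucas' theorem:
Write n=92 and k=5 in base 19:
n in base 19: [4, 16]
k in base 19: [0, 5]
C(92,5) mod 19 = ∏ C(n_i, k_i) mod 19
Digit binomials (mod 19): C(4,0) = 1; C(16,5) = 4368 ≡ 17
Product: 1 × 17 = 17 ≡ 17 (mod 19)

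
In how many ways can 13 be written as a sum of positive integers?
101

p(n) counts ways to write n as a sum of positive integers (order ignored).
Euler's pentagonal recurrence: p(k) = p(k-1) + p(k-2) - p(k-5) - p(k-7) + p(k-12) + p(k-15) - ... (offsets j(3j∓1)/2, signs ++--, p(0)=1, p(<0)=0).
DP table for k = 0..12: p(0)=1, p(1)=1, p(2)=2, p(3)=3, p(4)=5, p(5)=7, p(6)=11, p(7)=15, p(8)=22, p(9)=30, p(10)=42, p(11)=56, p(12)=77.
Final step: p(13) = p(12) + p(11) - p(8) - p(6) + p(1)
= 77 + 56 - 22 - 11 + 1
= 101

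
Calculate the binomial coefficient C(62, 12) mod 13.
0

Using Lucas' theorem:
Write n=62 and k=12 in base 13:
n in base 13: [4, 10]
k in base 13: [0, 12]
C(62,12) mod 13 = ∏ C(n_i, k_i) mod 13
Digit binomials (mod 13): C(4,0) = 1; C(10,12) = 0 (k_i > n_i)
Product: 1 × 0 = 0 ≡ 0 (mod 13)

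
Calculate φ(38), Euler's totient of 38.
18

38 = 2 × 19
φ(n) = n × ∏(1 - 1/p) for each prime p dividing n
φ(38) = 38 × (1 - 1/2) × (1 - 1/19) = 18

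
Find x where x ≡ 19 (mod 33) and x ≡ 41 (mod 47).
1075

Using Chinese Remainder Theorem:
M = 33 × 47 = 1551
M1 = 47, M2 = 33
y1 = 47^(-1) mod 33 = 26
y2 = 33^(-1) mod 47 = 10
x = (19×47×26 + 41×33×10) mod 1551 = 1075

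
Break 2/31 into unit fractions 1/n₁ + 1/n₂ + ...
1/16 + 1/496

Greedy algorithm:
2/31: ceiling(31/2) = 16, use 1/16
1/496: ceiling(496/1) = 496, use 1/496
Result: 2/31 = 1/16 + 1/496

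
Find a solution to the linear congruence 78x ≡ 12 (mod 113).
x ≡ 61 (mod 113)

gcd(78, 113) = 1, which divides 12, so solutions exist.
Find 78^(-1) mod 113 by the extended Euclidean algorithm:
113 = 1 × 78 + 35  ⟹  35 = (1)·113 + (-1)·78
78 = 2 × 35 + 8  ⟹  8 = (-2)·113 + (3)·78
35 = 4 × 8 + 3  ⟹  3 = (9)·113 + (-13)·78
8 = 2 × 3 + 2  ⟹  2 = (-20)·113 + (29)·78
3 = 1 × 2 + 1  ⟹  1 = (29)·113 + (-42)·78
So (-42)·78 ≡ 1 (mod 113), i.e. 78^(-1) ≡ -42 ≡ 71 (mod 113).
x ≡ 71 × 12 = 852 ≡ 61 (mod 113).
Check: 78 × 61 = 4758 ≡ 12 (mod 113).
Unique solution: x ≡ 61 (mod 113)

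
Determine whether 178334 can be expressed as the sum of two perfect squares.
Not possible

Factorization: 178334 = 2 × 13 × 19^3
By Fermat: n is sum of two squares iff every prime p ≡ 3 (mod 4) appears to even power.
Prime(s) ≡ 3 (mod 4) with odd exponent: [(19, 3)]
Therefore 178334 cannot be expressed as a² + b².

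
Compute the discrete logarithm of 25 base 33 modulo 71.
28

Baby-step giant-step with step n = ⌈√71⌉ = 9.
Baby steps 33^j mod 71 (j:value) for j=0..8: 0:1, 1:33, 2:24, 3:11, 4:8, 5:51, 6:50, 7:17, 8:64.
Giant-step multiplier: 33^(-9) ≡ 33^(70-9) = 33^61 ≡ 67 (mod 71).
Giant steps γ_i = 25·67^i mod 71: γ_0=25, γ_1=42, γ_2=45, γ_3=33 (in table at j=1).
x = i·n + j = 3·9 + 1 = 28.
Check: 33^28 ≡ 25 (mod 71).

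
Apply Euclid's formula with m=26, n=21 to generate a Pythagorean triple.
(235, 1092, 1117)

Euclid's formula: a = m² - n², b = 2mn, c = m² + n²
m = 26, n = 21
a = 26² - 21² = 676 - 441 = 235
b = 2 × 26 × 21 = 1092
c = 26² + 21² = 676 + 441 = 1117
Verification: 235² + 1092² = 55225 + 1192464 = 1247689 = 1117² ✓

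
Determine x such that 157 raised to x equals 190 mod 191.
95

Baby-step giant-step with step n = ⌈√191⌉ = 14.
Baby steps 157^j mod 191 (j:value) for j=0..13: 0:1, 1:157, 2:10, 3:42, 4:100, 5:38, 6:45, 7:189, 8:68, 9:171, 10:107, 11:182, 12:115, 13:101.
Giant-step multiplier: 157^(-14) ≡ 157^(190-14) = 157^176 ≡ 48 (mod 191).
Giant steps γ_i = 190·48^i mod 191: γ_0=190, γ_1=143, γ_2=179, γ_3=188, γ_4=47, γ_5=155, γ_6=182 (in table at j=11).
x = i·n + j = 6·14 + 11 = 95.
Check: 157^95 ≡ 190 (mod 191).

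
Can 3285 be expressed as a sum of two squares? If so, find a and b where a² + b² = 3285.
6² + 57² (a=6, b=57)

Factorization: 3285 = 3^2 × 5 × 73
By Fermat: n is sum of two squares iff every prime p ≡ 3 (mod 4) appears to even power.
All primes ≡ 3 (mod 4) appear to even power.
Search a = 0, 1, 2, … for 3285 - a² a perfect square: first hit at a = 6: 3285 - 36 = 3249 = 57².
3285 = 6² + 57² = 36 + 3249 ✓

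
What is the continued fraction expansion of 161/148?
[1; 11, 2, 1, 1, 2]

Euclidean algorithm steps:
161 = 1 × 148 + 13
148 = 11 × 13 + 5
13 = 2 × 5 + 3
5 = 1 × 3 + 2
3 = 1 × 2 + 1
2 = 2 × 1 + 0
Continued fraction: [1; 11, 2, 1, 1, 2]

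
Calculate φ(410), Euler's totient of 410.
160

410 = 2 × 5 × 41
φ(n) = n × ∏(1 - 1/p) for each prime p dividing n
φ(410) = 410 × (1 - 1/2) × (1 - 1/5) × (1 - 1/41) = 160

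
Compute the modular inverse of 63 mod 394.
369

gcd(63, 394) = 1, so the inverse exists.
Extended Euclidean algorithm on (394, 63):
394 = 6 × 63 + 16  ⟹  16 = (1)·394 + (-6)·63
63 = 3 × 16 + 15  ⟹  15 = (-3)·394 + (19)·63
16 = 1 × 15 + 1  ⟹  1 = (4)·394 + (-25)·63
So (-25)·63 ≡ 1 (mod 394), i.e. 63^(-1) ≡ -25 ≡ 369 (mod 394).
Check: 63 × 369 = 23247 ≡ 1 (mod 394)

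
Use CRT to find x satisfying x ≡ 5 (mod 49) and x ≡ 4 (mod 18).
544

Using Chinese Remainder Theorem:
M = 49 × 18 = 882
M1 = 18, M2 = 49
y1 = 18^(-1) mod 49 = 30
y2 = 49^(-1) mod 18 = 7
x = (5×18×30 + 4×49×7) mod 882 = 544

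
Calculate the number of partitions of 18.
385

p(n) counts ways to write n as a sum of positive integers (order ignored).
Euler's pentagonal recurrence: p(k) = p(k-1) + p(k-2) - p(k-5) - p(k-7) + p(k-12) + p(k-15) - ... (offsets j(3j∓1)/2, signs ++--, p(0)=1, p(<0)=0).
DP table for k = 0..17: p(0)=1, p(1)=1, p(2)=2, p(3)=3, p(4)=5, p(5)=7, p(6)=11, p(7)=15, p(8)=22, p(9)=30, p(10)=42, p(11)=56, p(12)=77, p(13)=101, p(14)=135, p(15)=176, p(16)=231, p(17)=297.
Final step: p(18) = p(17) + p(16) - p(13) - p(11) + p(6) + p(3)
= 297 + 231 - 101 - 56 + 11 + 3
= 385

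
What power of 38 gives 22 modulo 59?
20

Baby-step giant-step with step n = ⌈√59⌉ = 8.
Baby steps 38^j mod 59 (j:value) for j=0..7: 0:1, 1:38, 2:28, 3:2, 4:17, 5:56, 6:4, 7:34.
Giant-step multiplier: 38^(-8) ≡ 38^(58-8) = 38^50 ≡ 49 (mod 59).
Giant steps γ_i = 22·49^i mod 59: γ_0=22, γ_1=16, γ_2=17 (in table at j=4).
x = i·n + j = 2·8 + 4 = 20.
Check: 38^20 ≡ 22 (mod 59).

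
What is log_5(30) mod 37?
10

Baby-step giant-step with step n = ⌈√37⌉ = 7.
Baby steps 5^j mod 37 (j:value) for j=0..6: 0:1, 1:5, 2:25, 3:14, 4:33, 5:17, 6:11.
Giant-step multiplier: 5^(-7) ≡ 5^(36-7) = 5^29 ≡ 35 (mod 37).
Giant steps γ_i = 30·35^i mod 37: γ_0=30, γ_1=14 (in table at j=3).
x = i·n + j = 1·7 + 3 = 10.
Check: 5^10 ≡ 30 (mod 37).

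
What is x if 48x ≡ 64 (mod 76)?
x ≡ 14 (mod 19)

gcd(48, 76) = 4, which divides 64, so solutions exist.
Divide through by 4: 12x ≡ 16 (mod 19).
Find 12^(-1) mod 19 by the extended Euclidean algorithm:
19 = 1 × 12 + 7  ⟹  7 = (1)·19 + (-1)·12
12 = 1 × 7 + 5  ⟹  5 = (-1)·19 + (2)·12
7 = 1 × 5 + 2  ⟹  2 = (2)·19 + (-3)·12
5 = 2 × 2 + 1  ⟹  1 = (-5)·19 + (8)·12
So (8)·12 ≡ 1 (mod 19), i.e. 12^(-1) ≡ 8 (mod 19).
x ≡ 8 × 16 = 128 ≡ 14 (mod 19).
Check: 48 × 14 = 672 ≡ 64 (mod 76).
x ≡ 14 (mod 19), giving 4 solutions mod 76.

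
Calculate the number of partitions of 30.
5604

p(n) counts ways to write n as a sum of positive integers (order ignored).
Euler's pentagonal recurrence: p(k) = p(k-1) + p(k-2) - p(k-5) - p(k-7) + p(k-12) + p(k-15) - ... (offsets j(3j∓1)/2, signs ++--, p(0)=1, p(<0)=0).
DP table for k = 0..29: p(0)=1, p(1)=1, p(2)=2, p(3)=3, p(4)=5, p(5)=7, p(6)=11, p(7)=15, p(8)=22, p(9)=30, p(10)=42, p(11)=56, p(12)=77, p(13)=101, p(14)=135, p(15)=176, p(16)=231, p(17)=297, p(18)=385, p(19)=490, p(20)=627, p(21)=792, p(22)=1002, p(23)=1255, p(24)=1575, p(25)=1958, p(26)=2436, p(27)=3010, p(28)=3718, p(29)=4565.
Final step: p(30) = p(29) + p(28) - p(25) - p(23) + p(18) + p(15) - p(8) - p(4)
= 4565 + 3718 - 1958 - 1255 + 385 + 176 - 22 - 5
= 5604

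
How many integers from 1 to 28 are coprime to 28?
12

28 = 2^2 × 7
φ(n) = n × ∏(1 - 1/p) for each prime p dividing n
φ(28) = 28 × (1 - 1/2) × (1 - 1/7) = 12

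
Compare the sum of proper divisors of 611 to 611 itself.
deficient

Proper divisors of 611: sum = 1 + 13 + 47 = 61
Since 61 < 611, 611 is deficient.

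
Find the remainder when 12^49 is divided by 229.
58

Repeated squaring. Binary of 49 = 110001.
12^1 ≡ 12 (mod 229); 12^2 ≡ 144 (mod 229); 12^4 ≡ 126 (mod 229); 12^8 ≡ 75 (mod 229); 12^16 ≡ 129 (mod 229); 12^32 ≡ 153 (mod 229)
12^49 = 12^1 × 12^16 × 12^32 ≡ 58 (mod 229)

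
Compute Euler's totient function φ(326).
162

326 = 2 × 163
φ(n) = n × ∏(1 - 1/p) for each prime p dividing n
φ(326) = 326 × (1 - 1/2) × (1 - 1/163) = 162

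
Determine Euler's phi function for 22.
10

22 = 2 × 11
φ(n) = n × ∏(1 - 1/p) for each prime p dividing n
φ(22) = 22 × (1 - 1/2) × (1 - 1/11) = 10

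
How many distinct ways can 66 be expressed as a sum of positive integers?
2323520

p(n) counts ways to write n as a sum of positive integers (order ignored).
Euler's pentagonal recurrence: p(k) = p(k-1) + p(k-2) - p(k-5) - p(k-7) + p(k-12) + p(k-15) - ... (offsets j(3j∓1)/2, signs ++--, p(0)=1, p(<0)=0).
DP table for k = 0..65: p(0)=1, p(1)=1, p(2)=2, p(3)=3, p(4)=5, p(5)=7, p(6)=11, p(7)=15, p(8)=22, p(9)=30, p(10)=42, p(11)=56, p(12)=77, p(13)=101, p(14)=135, p(15)=176, p(16)=231, p(17)=297, p(18)=385, p(19)=490, p(20)=627, p(21)=792, p(22)=1002, p(23)=1255, p(24)=1575, p(25)=1958, p(26)=2436, p(27)=3010, p(28)=3718, p(29)=4565, p(30)=5604, p(31)=6842, p(32)=8349, p(33)=10143, p(34)=12310, p(35)=14883, p(36)=17977, p(37)=21637, p(38)=26015, p(39)=31185, p(40)=37338, p(41)=44583, p(42)=53174, p(43)=63261, p(44)=75175, p(45)=89134, p(46)=105558, p(47)=124754, p(48)=147273, p(49)=173525, p(50)=204226, p(51)=239943, p(52)=281589, p(53)=329931, p(54)=386155, p(55)=451276, p(56)=526823, p(57)=614154, p(58)=715220, p(59)=831820, p(60)=966467, p(61)=1121505, p(62)=1300156, p(63)=1505499, p(64)=1741630, p(65)=2012558.
Final step: p(66) = p(65) + p(64) - p(61) - p(59) + p(54) + p(51) - p(44) - p(40) + p(31) + p(26) - p(15) - p(9)
= 2012558 + 1741630 - 1121505 - 831820 + 386155 + 239943 - 75175 - 37338 + 6842 + 2436 - 176 - 30
= 2323520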